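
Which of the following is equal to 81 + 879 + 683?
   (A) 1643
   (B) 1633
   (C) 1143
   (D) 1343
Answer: A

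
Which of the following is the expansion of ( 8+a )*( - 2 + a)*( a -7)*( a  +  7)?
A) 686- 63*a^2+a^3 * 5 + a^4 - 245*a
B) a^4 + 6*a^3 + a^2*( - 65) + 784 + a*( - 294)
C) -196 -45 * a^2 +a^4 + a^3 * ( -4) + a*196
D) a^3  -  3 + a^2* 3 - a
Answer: B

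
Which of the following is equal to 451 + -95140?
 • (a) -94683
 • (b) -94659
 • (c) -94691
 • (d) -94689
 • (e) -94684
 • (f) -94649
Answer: d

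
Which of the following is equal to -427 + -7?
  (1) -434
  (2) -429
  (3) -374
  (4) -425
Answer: 1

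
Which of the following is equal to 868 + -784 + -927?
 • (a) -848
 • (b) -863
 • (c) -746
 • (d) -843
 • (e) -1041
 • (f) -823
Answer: d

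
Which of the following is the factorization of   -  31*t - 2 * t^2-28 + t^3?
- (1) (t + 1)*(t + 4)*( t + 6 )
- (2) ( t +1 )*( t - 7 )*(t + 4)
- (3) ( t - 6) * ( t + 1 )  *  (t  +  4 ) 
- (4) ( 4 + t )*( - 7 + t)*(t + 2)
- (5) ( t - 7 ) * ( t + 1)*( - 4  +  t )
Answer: 2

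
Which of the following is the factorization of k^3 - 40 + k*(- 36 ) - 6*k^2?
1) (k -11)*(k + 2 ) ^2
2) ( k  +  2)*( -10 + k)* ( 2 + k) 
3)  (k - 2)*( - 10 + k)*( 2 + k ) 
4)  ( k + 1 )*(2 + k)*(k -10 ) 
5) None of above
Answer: 2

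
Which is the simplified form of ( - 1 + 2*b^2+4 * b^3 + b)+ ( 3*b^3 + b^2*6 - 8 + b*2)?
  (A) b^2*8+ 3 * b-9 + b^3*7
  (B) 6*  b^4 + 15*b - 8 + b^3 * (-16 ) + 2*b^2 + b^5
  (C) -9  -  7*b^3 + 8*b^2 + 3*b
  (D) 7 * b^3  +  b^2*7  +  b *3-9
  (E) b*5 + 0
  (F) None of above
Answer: A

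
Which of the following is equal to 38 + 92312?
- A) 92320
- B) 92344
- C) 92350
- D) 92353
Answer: C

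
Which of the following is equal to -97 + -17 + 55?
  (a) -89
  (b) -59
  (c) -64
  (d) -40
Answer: b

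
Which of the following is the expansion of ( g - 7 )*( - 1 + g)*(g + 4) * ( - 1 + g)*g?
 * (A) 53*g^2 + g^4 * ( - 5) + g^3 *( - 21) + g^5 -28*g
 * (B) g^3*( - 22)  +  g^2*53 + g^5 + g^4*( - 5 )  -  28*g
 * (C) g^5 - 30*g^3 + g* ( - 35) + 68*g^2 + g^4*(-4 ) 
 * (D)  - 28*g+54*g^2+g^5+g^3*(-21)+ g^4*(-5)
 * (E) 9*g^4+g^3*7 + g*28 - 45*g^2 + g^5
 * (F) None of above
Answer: A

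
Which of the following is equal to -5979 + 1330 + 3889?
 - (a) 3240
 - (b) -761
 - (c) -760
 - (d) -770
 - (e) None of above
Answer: c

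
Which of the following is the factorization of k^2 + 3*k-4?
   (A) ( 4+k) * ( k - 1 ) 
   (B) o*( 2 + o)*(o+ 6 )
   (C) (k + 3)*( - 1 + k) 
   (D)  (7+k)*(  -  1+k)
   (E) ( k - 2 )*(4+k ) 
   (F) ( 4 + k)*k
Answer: A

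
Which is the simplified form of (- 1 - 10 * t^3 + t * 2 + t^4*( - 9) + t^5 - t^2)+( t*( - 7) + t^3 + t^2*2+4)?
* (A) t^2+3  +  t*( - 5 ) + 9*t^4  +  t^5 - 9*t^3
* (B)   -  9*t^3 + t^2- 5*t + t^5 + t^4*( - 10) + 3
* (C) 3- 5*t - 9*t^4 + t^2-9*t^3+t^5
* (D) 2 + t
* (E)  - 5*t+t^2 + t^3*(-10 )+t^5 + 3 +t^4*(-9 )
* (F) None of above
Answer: C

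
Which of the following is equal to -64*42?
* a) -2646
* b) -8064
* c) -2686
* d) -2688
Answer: d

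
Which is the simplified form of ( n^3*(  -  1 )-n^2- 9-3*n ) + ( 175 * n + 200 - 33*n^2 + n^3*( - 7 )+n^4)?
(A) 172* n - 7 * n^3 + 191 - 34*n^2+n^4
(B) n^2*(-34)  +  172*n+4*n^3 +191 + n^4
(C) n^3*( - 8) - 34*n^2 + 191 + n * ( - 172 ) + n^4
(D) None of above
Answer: D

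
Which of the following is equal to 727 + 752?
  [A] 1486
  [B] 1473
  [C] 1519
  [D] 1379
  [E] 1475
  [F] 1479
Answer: F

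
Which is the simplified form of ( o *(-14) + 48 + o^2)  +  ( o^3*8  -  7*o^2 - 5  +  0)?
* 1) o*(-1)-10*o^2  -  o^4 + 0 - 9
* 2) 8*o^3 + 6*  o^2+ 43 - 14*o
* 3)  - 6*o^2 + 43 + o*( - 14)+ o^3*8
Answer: 3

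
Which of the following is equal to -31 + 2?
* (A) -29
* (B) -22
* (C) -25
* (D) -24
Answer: A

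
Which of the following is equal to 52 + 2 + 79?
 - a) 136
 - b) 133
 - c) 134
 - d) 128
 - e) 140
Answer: b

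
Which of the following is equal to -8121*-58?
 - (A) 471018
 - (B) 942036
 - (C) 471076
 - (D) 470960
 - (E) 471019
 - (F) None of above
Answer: A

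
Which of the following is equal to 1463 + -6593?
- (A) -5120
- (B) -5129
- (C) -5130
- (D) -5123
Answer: C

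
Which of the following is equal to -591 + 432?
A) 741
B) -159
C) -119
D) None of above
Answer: B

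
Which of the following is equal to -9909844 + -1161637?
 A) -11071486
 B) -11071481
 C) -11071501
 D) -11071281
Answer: B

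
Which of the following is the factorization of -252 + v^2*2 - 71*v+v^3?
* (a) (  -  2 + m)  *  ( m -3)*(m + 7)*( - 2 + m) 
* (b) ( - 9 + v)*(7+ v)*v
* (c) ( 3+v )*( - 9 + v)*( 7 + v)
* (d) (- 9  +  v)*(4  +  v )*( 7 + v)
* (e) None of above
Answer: d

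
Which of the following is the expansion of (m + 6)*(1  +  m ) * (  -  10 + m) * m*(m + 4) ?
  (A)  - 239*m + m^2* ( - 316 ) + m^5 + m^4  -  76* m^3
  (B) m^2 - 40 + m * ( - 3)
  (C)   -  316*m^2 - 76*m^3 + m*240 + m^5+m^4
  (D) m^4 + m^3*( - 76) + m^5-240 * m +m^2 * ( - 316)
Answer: D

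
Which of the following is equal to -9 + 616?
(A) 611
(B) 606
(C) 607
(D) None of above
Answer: C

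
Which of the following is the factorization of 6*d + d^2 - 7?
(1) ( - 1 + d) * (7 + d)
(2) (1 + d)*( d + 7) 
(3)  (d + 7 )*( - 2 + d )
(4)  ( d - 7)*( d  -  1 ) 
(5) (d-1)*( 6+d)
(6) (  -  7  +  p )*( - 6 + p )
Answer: 1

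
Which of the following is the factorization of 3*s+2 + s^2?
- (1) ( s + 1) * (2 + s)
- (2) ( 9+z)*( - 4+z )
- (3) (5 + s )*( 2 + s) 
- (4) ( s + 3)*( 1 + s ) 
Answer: 1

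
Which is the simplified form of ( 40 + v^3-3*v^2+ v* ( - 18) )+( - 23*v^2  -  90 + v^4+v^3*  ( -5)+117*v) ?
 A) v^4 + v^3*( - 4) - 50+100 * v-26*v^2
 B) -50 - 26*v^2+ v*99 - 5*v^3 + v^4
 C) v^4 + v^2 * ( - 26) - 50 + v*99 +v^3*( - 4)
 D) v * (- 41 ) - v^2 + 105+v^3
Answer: C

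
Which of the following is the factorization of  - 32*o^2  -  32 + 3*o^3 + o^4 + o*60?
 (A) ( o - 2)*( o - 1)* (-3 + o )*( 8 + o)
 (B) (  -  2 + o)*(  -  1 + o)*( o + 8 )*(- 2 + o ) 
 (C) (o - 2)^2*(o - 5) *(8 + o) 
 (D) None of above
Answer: B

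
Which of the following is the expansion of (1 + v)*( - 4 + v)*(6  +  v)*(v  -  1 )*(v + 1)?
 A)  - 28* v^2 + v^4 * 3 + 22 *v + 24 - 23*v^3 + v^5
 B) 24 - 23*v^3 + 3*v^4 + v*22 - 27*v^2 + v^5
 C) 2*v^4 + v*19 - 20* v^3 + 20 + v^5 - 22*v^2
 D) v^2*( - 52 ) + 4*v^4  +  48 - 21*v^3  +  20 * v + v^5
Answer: B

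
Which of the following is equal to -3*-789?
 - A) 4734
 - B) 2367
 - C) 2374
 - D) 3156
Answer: B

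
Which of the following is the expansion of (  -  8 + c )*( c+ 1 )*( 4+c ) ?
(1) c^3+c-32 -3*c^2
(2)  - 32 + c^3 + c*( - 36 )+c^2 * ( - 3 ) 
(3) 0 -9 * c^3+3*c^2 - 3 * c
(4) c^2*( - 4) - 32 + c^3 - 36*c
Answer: 2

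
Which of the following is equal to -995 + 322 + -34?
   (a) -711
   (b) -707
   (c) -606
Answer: b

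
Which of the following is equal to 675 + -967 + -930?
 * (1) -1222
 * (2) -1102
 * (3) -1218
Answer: 1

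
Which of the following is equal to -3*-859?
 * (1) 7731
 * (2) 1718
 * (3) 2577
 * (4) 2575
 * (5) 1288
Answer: 3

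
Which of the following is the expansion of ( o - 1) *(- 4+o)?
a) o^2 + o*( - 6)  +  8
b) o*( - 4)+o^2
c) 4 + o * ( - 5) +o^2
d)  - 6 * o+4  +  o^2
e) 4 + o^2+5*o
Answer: c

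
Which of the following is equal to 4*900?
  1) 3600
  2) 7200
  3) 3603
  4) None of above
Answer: 1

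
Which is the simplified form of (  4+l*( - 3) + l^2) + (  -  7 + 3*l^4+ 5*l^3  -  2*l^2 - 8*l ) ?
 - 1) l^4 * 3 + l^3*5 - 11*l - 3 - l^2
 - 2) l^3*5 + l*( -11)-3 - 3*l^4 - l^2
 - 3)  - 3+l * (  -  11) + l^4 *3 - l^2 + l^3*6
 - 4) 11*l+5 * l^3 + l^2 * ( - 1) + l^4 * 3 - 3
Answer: 1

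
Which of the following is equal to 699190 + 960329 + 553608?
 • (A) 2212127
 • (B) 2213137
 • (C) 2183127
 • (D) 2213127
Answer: D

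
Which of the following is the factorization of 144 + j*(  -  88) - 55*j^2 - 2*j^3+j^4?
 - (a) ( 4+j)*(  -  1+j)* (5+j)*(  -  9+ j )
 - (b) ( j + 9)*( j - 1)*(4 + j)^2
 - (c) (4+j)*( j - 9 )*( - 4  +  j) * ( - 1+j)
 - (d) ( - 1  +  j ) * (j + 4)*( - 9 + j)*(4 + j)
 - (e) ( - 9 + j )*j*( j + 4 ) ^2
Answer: d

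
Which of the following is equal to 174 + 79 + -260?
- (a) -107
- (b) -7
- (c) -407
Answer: b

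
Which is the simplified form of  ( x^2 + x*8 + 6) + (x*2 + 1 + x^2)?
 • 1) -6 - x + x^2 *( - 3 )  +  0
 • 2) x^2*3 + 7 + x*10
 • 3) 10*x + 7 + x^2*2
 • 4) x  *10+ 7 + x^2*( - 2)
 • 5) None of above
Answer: 3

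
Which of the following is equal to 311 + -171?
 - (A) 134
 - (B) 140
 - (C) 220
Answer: B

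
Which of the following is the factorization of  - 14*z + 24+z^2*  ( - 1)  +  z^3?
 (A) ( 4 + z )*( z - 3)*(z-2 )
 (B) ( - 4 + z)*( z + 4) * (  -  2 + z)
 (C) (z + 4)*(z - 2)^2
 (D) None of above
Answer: A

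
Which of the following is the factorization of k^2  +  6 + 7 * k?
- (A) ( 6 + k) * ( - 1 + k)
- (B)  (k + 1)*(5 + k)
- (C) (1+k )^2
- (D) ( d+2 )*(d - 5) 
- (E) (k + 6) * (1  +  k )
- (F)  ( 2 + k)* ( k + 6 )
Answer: E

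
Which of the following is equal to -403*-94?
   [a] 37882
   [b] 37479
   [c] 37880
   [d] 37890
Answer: a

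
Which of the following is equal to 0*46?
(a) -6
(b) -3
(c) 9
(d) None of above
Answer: d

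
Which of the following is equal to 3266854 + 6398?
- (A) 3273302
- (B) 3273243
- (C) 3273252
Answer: C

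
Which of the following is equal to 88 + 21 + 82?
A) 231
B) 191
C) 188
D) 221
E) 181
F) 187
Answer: B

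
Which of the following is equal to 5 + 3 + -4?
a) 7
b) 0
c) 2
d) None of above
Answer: d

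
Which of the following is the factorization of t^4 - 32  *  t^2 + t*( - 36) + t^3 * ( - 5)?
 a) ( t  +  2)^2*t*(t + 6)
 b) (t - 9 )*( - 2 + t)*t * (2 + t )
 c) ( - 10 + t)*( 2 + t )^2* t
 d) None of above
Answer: d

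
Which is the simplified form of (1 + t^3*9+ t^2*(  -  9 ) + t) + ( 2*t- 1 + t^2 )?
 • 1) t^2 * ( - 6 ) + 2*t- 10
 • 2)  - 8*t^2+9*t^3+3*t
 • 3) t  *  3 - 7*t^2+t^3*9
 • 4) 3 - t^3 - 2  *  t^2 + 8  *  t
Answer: 2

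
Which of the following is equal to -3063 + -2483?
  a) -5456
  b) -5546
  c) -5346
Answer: b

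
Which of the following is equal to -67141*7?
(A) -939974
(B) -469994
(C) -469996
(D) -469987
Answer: D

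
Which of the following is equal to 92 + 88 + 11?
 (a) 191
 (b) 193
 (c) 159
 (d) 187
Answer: a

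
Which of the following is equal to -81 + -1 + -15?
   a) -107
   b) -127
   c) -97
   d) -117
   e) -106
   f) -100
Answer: c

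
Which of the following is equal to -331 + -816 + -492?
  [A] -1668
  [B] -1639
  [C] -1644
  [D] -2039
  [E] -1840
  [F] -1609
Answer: B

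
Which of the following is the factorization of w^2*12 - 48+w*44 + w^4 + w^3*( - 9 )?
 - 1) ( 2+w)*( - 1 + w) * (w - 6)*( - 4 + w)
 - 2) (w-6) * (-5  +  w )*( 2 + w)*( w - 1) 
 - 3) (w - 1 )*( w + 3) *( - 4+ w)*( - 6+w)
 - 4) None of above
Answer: 1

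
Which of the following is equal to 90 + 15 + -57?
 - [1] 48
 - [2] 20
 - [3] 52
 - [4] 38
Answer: 1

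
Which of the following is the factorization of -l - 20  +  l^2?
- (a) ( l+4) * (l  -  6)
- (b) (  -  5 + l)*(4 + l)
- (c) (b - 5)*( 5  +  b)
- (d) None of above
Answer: b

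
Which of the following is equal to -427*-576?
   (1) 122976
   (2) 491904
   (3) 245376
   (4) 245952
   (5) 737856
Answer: 4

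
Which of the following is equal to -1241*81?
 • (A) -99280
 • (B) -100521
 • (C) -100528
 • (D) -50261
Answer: B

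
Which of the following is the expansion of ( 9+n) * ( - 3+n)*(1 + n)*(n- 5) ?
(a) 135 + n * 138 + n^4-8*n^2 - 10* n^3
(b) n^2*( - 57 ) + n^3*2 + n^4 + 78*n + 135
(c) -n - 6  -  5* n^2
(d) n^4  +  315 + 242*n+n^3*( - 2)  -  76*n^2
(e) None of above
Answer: e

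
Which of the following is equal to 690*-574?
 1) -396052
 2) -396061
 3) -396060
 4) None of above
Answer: 3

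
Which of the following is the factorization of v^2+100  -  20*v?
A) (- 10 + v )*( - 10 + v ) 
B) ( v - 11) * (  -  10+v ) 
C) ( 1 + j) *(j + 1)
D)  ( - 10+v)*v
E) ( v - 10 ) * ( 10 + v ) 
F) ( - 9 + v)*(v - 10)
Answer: A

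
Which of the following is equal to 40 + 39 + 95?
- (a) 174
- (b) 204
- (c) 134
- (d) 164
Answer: a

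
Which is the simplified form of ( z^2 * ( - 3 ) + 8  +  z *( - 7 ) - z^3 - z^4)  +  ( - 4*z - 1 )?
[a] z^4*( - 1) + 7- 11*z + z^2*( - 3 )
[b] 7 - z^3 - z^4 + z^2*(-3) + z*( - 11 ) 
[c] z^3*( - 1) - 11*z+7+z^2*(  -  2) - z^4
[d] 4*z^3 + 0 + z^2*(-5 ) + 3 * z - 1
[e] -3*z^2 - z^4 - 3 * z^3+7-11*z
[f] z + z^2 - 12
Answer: b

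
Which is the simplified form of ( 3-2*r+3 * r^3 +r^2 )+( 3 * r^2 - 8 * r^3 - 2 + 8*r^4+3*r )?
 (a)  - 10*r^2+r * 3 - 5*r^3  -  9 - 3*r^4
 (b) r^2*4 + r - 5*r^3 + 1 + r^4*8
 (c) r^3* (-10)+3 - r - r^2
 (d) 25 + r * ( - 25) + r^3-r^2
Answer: b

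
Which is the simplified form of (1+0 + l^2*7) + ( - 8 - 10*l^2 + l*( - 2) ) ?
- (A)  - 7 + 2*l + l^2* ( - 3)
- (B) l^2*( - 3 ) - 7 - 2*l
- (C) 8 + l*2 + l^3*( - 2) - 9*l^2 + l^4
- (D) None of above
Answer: B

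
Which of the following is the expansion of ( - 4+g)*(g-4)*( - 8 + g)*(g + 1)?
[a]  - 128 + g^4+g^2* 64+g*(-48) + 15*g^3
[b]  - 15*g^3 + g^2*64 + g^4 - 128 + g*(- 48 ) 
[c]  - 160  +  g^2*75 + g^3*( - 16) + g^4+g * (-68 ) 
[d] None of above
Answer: b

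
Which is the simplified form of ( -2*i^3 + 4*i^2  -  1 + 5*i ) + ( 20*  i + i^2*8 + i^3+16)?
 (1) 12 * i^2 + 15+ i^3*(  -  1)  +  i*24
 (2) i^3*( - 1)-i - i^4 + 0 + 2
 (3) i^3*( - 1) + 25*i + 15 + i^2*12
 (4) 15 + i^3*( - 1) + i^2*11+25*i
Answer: 3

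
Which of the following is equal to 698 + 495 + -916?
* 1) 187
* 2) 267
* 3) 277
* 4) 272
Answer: 3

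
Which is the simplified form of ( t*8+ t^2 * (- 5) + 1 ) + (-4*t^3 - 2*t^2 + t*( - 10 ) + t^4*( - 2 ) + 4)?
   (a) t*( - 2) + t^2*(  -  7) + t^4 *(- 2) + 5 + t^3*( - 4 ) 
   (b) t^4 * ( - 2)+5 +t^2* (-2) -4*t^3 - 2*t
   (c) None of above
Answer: a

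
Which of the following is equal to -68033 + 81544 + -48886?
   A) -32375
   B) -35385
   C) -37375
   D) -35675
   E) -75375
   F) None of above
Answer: F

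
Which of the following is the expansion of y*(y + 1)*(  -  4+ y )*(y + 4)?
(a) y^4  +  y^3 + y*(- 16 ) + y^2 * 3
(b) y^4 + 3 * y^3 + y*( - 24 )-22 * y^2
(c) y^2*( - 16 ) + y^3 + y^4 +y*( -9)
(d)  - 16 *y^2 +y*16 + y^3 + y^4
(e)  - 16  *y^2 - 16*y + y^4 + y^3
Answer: e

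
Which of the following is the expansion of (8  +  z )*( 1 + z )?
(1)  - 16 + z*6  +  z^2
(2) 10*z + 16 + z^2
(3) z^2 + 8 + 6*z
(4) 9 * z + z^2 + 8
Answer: 4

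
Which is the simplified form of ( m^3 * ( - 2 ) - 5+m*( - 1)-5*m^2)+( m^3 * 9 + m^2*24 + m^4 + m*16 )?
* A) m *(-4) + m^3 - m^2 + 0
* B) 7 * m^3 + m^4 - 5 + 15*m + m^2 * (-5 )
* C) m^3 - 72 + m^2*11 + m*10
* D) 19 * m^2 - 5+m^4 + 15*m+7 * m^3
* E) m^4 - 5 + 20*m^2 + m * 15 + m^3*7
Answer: D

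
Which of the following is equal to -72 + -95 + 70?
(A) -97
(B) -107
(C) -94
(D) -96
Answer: A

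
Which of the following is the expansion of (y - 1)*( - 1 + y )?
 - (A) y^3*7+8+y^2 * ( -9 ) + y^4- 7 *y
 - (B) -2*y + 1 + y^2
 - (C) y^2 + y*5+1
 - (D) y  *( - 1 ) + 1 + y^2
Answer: B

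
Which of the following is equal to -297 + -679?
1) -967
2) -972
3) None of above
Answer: 3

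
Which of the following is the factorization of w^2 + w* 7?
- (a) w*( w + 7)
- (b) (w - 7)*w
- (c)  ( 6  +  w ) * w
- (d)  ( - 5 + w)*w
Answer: a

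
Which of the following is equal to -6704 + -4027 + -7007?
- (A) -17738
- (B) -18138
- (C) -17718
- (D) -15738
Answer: A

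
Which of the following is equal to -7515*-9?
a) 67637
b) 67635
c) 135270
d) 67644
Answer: b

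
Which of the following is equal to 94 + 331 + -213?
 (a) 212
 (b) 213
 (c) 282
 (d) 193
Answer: a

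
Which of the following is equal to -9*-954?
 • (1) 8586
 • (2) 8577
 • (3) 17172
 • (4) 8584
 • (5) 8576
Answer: 1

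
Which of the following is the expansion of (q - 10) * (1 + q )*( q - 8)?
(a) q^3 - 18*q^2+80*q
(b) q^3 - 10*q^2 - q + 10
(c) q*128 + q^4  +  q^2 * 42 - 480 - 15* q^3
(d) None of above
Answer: d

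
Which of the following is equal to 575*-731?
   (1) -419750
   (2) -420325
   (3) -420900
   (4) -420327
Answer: 2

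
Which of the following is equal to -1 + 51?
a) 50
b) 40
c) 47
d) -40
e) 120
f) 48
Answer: a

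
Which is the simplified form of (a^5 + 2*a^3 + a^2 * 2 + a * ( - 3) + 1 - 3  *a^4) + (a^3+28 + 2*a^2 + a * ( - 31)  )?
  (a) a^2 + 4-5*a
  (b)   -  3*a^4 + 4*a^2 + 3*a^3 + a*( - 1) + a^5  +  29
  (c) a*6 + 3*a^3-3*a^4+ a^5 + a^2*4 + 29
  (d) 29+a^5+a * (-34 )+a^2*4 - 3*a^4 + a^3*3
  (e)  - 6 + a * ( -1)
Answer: d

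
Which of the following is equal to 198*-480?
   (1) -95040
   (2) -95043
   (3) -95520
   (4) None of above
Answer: 1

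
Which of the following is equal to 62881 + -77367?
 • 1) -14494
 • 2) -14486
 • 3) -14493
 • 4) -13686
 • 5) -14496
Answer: 2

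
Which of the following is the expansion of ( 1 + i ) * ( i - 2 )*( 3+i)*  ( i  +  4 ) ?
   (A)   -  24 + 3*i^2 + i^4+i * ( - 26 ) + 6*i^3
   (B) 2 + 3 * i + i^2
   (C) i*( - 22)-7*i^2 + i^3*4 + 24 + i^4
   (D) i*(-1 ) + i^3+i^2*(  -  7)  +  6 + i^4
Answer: A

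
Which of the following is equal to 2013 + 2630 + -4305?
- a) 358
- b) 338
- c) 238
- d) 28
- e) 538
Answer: b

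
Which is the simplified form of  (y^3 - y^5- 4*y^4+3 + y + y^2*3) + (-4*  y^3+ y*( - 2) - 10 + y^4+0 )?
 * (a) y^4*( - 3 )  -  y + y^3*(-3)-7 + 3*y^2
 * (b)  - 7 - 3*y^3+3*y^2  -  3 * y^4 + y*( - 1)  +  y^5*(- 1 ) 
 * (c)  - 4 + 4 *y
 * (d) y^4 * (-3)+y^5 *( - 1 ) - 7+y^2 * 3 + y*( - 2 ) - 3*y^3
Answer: b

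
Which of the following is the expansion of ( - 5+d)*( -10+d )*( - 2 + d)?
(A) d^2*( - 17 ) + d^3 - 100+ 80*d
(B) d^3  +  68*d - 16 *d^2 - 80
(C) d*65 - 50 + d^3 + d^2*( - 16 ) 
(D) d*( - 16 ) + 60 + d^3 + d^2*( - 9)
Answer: A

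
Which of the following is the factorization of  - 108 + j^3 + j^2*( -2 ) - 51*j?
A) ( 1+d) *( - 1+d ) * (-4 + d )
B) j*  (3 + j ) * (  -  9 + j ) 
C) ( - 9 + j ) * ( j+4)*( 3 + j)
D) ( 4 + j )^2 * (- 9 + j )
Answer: C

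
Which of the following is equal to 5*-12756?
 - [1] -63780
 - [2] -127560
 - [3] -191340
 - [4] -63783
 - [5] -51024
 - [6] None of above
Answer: 1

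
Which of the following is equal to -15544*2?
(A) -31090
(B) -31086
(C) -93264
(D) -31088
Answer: D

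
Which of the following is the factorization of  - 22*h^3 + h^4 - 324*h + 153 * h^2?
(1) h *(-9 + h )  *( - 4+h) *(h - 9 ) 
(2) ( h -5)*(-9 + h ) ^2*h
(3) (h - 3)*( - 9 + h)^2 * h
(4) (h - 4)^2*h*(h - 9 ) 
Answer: 1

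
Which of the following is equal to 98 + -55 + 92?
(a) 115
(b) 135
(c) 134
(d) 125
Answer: b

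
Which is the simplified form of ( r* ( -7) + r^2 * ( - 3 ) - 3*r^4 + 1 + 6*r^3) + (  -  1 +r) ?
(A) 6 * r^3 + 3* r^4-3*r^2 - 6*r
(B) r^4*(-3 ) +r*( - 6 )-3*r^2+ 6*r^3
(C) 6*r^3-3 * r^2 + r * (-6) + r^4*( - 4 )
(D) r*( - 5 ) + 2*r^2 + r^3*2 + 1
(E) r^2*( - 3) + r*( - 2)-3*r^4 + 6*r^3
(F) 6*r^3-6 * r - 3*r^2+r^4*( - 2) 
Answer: B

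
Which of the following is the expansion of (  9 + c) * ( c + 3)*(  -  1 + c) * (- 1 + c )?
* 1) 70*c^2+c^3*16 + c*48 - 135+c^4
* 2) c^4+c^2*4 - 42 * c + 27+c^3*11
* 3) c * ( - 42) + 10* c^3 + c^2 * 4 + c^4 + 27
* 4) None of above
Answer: 3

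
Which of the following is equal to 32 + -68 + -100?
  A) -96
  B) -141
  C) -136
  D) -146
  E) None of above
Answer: C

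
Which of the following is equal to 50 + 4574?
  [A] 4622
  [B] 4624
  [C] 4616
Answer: B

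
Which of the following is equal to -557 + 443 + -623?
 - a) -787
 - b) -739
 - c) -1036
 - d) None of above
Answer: d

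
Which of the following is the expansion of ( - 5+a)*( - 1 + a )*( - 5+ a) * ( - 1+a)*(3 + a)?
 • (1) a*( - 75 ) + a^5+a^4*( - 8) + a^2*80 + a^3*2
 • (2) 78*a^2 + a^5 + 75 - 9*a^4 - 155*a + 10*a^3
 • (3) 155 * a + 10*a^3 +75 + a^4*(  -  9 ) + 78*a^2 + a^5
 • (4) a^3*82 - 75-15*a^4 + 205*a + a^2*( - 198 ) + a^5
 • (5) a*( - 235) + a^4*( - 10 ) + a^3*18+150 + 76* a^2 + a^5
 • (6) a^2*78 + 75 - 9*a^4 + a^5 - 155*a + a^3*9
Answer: 2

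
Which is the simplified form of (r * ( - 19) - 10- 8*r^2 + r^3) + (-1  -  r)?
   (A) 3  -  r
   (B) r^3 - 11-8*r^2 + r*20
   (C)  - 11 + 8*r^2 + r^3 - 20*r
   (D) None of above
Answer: D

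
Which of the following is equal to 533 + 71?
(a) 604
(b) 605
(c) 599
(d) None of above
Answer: a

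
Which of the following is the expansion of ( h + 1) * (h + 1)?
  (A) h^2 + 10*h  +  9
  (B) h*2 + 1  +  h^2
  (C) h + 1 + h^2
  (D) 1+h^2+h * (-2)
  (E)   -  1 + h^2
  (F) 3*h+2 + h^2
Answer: B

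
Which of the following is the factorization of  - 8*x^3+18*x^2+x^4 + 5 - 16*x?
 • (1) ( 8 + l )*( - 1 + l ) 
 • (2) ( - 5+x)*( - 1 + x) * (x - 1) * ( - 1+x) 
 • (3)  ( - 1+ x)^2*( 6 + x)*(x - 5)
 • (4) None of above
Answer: 2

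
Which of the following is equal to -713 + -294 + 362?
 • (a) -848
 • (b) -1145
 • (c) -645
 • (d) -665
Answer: c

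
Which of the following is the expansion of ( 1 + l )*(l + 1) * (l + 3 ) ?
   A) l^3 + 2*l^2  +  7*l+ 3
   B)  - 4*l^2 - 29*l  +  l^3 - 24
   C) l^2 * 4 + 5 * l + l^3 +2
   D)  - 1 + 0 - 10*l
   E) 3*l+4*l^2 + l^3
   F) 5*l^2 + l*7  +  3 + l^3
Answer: F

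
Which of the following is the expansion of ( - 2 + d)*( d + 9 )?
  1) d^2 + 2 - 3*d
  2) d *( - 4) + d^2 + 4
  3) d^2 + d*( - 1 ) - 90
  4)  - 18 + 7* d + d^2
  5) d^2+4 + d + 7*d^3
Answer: 4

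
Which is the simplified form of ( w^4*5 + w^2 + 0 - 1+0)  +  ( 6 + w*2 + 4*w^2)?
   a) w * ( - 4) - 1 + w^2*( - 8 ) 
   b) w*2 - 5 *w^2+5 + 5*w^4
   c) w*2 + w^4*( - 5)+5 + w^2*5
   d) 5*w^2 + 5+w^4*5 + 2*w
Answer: d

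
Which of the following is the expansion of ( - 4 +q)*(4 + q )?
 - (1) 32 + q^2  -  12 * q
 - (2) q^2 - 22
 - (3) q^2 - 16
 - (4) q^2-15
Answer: 3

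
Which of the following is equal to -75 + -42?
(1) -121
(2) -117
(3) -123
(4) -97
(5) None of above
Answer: 2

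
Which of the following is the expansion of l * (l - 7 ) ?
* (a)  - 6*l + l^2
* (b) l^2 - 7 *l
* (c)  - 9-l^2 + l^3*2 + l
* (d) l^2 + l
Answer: b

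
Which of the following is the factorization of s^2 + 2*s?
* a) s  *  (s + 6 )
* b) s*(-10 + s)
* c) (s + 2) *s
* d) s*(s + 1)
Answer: c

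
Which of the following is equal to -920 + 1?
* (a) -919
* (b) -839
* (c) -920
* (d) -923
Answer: a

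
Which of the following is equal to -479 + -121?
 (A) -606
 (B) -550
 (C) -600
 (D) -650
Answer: C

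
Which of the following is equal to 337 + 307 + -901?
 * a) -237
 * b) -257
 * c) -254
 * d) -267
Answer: b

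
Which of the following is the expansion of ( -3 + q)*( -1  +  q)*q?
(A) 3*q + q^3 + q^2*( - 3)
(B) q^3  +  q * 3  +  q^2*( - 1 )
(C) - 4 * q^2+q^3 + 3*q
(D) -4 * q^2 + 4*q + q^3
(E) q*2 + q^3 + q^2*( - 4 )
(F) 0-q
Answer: C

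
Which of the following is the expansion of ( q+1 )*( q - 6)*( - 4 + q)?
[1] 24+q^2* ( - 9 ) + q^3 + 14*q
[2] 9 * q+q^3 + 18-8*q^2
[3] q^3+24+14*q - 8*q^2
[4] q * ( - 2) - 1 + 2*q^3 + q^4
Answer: 1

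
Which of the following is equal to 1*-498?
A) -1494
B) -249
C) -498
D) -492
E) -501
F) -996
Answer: C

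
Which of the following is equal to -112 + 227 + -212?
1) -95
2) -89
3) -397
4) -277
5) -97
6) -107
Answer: 5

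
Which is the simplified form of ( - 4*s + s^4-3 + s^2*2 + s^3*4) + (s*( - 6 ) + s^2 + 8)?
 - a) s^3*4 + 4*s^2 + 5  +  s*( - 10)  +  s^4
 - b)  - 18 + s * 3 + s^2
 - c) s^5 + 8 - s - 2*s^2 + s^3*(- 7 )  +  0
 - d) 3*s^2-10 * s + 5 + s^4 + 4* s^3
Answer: d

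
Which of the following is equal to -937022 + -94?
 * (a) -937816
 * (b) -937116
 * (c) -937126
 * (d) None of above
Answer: b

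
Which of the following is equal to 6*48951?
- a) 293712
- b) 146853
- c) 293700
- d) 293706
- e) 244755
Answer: d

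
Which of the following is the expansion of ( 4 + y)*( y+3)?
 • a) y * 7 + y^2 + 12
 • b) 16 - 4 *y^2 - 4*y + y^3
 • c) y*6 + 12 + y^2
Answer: a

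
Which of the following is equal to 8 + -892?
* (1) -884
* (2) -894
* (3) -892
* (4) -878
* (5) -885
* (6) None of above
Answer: 1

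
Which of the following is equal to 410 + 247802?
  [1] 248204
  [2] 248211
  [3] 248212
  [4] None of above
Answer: 3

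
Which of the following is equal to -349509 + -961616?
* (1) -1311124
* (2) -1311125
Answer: 2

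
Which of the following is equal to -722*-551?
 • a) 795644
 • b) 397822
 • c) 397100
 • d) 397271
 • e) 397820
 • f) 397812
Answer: b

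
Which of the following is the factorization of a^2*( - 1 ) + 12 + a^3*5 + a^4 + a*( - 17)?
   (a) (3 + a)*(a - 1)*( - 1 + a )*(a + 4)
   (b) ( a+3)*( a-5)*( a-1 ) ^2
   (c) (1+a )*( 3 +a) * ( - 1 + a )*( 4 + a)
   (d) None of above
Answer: a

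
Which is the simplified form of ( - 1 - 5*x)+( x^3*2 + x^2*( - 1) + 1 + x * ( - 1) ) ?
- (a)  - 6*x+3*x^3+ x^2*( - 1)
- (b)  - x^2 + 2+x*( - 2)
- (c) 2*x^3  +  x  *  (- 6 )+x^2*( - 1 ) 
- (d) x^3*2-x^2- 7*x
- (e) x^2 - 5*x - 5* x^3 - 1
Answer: c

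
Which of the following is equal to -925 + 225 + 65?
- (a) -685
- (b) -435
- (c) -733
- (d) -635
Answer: d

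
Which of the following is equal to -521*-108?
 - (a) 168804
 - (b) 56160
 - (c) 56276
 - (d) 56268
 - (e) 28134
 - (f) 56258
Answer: d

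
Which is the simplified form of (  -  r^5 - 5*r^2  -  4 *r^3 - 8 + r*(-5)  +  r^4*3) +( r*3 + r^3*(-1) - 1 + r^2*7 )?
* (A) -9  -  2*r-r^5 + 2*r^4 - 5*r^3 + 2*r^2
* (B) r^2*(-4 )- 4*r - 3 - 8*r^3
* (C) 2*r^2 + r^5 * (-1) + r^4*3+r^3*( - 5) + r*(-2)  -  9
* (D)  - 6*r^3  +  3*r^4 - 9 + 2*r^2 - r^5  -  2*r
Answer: C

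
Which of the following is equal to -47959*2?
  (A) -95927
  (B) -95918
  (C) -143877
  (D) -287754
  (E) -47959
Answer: B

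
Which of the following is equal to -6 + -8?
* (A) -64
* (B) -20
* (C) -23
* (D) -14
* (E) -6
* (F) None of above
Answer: D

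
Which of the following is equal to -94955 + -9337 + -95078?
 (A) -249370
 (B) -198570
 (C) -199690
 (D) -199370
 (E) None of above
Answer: D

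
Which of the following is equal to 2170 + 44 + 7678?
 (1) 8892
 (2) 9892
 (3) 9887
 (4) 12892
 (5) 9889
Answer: 2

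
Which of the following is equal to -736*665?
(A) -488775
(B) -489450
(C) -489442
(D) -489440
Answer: D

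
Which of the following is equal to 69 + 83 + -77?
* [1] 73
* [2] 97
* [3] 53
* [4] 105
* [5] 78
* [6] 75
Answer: 6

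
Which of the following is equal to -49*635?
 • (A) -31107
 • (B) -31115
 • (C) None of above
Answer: B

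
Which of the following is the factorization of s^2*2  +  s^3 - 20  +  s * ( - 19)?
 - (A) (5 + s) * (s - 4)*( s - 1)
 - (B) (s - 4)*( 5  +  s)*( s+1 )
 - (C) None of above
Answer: B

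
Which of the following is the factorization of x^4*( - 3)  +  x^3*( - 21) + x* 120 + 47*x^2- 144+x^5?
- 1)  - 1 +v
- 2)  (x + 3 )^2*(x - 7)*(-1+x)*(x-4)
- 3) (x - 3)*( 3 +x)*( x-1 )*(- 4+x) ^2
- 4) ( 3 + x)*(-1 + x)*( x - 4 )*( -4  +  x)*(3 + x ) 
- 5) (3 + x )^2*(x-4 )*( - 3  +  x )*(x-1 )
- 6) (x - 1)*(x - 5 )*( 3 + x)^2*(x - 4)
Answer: 4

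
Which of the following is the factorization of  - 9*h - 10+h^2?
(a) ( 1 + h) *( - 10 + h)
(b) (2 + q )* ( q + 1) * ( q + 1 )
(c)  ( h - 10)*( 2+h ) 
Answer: a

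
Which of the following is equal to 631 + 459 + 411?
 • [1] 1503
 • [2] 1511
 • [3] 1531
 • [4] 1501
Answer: 4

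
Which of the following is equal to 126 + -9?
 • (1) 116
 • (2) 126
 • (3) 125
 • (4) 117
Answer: 4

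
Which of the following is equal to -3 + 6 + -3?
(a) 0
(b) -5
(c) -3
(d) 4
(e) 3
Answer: a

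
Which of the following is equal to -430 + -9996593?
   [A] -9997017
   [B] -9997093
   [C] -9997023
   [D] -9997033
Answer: C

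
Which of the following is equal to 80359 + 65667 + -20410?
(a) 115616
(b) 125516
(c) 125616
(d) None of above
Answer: c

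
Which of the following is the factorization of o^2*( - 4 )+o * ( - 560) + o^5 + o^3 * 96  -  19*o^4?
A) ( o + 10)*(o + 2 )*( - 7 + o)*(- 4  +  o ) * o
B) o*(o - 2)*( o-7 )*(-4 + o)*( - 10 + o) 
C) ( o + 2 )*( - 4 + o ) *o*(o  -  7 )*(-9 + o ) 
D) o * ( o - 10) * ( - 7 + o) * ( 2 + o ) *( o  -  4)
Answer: D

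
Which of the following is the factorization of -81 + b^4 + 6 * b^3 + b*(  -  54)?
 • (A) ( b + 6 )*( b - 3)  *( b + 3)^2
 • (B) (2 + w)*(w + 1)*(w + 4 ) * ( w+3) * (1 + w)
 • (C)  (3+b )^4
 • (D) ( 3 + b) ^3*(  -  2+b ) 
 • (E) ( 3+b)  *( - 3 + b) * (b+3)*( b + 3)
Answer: E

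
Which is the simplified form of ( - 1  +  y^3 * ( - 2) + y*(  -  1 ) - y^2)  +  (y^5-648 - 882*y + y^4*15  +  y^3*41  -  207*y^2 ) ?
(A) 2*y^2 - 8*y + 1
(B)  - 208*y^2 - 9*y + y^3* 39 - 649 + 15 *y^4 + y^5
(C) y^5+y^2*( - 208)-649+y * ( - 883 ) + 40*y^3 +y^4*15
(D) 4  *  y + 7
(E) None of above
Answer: E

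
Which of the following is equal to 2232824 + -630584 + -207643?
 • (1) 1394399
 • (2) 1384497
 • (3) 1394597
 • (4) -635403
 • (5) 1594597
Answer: 3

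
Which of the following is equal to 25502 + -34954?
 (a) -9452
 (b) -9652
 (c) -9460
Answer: a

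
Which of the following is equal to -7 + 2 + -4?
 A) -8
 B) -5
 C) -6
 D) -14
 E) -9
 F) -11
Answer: E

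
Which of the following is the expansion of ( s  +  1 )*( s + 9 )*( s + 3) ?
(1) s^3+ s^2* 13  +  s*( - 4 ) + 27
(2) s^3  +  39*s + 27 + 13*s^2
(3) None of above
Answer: 2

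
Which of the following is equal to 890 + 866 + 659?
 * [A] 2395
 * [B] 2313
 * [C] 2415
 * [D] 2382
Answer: C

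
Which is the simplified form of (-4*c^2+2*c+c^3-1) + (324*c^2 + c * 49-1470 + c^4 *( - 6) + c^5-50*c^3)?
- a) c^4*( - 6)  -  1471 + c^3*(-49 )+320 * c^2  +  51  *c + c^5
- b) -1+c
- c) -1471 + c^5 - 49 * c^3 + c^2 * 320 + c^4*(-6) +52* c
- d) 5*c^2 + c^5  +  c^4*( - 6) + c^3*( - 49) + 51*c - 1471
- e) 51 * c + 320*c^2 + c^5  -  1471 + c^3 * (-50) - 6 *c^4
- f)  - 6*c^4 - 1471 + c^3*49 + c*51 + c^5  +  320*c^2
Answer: a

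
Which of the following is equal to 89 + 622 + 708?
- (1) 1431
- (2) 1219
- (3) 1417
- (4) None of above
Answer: 4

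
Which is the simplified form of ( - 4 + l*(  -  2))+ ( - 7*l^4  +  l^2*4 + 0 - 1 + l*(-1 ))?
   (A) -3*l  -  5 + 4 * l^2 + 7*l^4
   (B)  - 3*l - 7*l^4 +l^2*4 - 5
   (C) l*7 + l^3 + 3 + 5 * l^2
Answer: B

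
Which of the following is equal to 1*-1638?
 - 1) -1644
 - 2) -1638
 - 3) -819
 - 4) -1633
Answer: 2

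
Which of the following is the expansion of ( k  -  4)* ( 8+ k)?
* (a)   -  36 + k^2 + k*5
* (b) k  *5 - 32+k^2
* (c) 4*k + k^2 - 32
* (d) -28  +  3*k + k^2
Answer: c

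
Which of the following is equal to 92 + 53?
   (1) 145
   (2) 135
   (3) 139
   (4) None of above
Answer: 1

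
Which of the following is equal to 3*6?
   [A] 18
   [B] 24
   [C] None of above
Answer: A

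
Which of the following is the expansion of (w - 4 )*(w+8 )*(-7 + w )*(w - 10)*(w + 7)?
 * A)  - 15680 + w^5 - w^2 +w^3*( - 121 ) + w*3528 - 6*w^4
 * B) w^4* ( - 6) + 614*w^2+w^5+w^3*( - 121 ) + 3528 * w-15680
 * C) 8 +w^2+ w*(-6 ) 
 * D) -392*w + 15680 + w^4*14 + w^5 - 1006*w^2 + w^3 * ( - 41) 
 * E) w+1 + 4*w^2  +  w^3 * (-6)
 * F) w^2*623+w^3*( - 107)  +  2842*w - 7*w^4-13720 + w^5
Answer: B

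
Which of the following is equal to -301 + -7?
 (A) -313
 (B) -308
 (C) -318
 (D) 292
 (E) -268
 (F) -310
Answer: B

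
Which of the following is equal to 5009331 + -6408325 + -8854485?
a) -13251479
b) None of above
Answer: b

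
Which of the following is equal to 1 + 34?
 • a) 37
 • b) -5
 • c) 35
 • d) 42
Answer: c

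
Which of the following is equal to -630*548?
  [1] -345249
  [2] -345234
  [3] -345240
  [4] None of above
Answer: 3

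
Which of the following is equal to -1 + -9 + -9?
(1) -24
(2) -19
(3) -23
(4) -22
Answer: 2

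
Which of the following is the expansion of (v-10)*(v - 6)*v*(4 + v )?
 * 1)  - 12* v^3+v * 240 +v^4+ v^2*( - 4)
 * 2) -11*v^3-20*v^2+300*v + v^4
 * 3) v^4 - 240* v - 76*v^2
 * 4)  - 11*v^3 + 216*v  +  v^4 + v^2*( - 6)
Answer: 1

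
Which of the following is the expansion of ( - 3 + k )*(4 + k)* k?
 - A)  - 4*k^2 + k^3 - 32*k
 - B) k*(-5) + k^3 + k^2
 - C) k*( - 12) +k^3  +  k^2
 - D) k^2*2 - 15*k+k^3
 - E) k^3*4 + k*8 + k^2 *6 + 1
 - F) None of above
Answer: C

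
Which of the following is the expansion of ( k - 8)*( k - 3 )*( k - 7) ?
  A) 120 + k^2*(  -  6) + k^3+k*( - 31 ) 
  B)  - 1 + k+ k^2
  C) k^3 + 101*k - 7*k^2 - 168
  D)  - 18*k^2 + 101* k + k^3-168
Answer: D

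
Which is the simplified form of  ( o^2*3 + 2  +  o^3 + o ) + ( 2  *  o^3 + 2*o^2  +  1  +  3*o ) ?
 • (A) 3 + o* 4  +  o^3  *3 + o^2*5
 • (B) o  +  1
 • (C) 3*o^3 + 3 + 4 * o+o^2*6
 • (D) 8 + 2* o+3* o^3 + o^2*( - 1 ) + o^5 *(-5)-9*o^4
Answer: A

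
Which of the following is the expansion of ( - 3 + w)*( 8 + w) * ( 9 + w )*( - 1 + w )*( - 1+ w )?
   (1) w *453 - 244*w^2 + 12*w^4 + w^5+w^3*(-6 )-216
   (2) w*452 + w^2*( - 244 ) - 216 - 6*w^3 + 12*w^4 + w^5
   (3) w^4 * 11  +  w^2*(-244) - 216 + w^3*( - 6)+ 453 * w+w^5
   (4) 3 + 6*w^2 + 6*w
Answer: 1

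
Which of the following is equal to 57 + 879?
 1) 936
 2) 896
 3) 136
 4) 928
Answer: 1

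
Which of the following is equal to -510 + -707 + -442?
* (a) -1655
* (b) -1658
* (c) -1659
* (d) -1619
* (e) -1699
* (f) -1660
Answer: c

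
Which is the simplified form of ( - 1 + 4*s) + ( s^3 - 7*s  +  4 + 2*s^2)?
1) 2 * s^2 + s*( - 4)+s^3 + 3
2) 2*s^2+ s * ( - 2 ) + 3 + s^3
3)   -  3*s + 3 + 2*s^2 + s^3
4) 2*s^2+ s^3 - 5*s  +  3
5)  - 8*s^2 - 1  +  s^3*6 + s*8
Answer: 3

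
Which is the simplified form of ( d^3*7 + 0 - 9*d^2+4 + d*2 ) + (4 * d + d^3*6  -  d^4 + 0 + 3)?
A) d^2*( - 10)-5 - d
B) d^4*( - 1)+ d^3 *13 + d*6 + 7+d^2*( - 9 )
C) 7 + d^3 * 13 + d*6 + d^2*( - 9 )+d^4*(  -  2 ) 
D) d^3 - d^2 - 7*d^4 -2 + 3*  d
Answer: B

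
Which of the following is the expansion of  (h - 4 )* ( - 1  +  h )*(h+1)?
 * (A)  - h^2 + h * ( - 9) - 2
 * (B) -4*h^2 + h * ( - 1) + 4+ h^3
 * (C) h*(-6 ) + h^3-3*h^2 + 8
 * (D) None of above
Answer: B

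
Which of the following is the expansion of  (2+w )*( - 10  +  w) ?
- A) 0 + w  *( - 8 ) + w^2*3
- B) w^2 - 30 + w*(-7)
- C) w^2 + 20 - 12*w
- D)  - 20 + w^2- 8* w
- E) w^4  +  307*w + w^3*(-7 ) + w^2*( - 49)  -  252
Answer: D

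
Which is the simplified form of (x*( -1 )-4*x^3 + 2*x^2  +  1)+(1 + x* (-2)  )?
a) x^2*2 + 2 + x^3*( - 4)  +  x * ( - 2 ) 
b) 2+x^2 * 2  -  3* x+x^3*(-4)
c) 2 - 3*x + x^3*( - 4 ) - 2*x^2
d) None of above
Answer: b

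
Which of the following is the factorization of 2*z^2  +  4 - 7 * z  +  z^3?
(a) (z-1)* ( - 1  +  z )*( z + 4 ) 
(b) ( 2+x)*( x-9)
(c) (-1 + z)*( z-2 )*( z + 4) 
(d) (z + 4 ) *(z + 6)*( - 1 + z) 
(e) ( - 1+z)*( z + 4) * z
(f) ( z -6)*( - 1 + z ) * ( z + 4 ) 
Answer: a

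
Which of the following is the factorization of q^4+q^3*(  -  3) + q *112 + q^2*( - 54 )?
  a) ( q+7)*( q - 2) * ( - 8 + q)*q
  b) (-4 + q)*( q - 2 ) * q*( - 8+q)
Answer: a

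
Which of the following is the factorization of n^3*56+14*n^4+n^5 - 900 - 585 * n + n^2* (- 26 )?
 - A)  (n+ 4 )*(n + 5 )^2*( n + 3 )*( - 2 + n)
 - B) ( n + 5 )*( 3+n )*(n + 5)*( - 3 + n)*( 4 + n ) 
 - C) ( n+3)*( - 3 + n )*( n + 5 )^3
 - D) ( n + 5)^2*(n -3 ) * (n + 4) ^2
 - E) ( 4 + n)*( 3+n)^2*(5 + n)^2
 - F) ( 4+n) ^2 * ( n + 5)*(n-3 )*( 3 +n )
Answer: B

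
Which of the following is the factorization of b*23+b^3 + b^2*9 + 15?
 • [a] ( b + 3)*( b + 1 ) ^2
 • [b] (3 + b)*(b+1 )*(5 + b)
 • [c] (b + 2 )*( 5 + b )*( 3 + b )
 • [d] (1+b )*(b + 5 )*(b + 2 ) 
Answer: b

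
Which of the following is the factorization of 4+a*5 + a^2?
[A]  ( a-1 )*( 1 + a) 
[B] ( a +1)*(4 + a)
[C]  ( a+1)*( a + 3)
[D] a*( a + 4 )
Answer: B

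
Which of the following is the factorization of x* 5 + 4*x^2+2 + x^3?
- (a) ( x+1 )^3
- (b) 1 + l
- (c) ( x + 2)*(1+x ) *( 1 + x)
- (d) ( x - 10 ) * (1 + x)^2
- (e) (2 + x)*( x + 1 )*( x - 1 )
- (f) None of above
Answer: c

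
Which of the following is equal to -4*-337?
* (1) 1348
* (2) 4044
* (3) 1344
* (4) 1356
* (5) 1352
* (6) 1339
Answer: 1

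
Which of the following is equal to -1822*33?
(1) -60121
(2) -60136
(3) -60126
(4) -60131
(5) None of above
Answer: 3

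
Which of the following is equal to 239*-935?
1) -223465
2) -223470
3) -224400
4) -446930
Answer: 1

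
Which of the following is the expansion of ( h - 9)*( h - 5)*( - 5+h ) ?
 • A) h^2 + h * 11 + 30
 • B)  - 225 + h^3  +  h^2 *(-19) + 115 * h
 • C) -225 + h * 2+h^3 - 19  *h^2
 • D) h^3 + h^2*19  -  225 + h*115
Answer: B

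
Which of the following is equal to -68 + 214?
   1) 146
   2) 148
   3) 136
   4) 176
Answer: 1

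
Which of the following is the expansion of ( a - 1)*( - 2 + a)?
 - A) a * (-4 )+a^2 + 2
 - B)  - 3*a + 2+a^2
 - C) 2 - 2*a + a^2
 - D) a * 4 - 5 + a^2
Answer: B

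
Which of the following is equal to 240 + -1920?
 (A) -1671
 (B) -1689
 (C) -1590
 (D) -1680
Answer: D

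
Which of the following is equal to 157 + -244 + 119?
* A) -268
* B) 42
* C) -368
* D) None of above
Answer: D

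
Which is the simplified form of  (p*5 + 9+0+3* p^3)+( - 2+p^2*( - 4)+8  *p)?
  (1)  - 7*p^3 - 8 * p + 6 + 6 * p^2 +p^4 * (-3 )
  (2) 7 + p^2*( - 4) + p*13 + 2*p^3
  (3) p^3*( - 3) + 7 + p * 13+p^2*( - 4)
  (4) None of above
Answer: 4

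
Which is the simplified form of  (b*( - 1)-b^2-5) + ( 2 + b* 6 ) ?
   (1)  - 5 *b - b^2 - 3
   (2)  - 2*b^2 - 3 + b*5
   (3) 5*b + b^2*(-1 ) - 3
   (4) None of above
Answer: 3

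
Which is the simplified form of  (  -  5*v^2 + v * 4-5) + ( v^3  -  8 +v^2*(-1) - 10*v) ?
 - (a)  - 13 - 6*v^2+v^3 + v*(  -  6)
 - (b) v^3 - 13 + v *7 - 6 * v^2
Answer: a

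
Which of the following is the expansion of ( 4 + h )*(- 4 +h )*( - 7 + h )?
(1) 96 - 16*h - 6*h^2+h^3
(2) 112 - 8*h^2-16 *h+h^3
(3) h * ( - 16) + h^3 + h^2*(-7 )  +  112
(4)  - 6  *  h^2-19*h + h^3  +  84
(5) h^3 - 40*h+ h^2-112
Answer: 3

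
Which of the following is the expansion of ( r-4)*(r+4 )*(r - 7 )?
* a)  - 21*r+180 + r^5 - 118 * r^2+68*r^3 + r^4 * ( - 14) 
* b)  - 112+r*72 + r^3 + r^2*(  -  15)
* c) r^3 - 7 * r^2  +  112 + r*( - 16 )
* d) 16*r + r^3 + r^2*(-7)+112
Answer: c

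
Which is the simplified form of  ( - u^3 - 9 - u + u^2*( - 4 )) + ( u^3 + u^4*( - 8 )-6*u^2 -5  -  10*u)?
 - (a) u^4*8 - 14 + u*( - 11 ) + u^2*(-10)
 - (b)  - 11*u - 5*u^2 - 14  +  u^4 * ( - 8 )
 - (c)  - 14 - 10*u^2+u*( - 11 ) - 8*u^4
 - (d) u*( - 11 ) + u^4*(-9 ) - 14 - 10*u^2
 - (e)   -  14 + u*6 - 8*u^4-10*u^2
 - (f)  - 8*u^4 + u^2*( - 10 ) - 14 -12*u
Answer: c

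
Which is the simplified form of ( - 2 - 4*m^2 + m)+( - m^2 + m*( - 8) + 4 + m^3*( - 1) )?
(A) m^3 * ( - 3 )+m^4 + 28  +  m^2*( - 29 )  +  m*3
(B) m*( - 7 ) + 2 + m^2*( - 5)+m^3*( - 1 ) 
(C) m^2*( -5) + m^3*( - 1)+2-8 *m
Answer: B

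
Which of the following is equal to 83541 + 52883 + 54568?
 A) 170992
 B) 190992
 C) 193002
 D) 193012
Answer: B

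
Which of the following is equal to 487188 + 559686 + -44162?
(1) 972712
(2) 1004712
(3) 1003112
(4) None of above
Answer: 4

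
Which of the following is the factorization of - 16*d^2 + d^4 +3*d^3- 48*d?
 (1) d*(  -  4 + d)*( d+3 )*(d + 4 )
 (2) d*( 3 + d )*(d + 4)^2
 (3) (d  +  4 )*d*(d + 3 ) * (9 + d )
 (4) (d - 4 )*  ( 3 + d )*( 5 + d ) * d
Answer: 1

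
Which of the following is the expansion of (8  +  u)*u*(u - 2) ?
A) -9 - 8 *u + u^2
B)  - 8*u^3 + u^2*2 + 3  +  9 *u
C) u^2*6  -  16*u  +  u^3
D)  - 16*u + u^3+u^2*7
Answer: C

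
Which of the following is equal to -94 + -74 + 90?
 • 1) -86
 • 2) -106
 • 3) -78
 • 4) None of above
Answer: 3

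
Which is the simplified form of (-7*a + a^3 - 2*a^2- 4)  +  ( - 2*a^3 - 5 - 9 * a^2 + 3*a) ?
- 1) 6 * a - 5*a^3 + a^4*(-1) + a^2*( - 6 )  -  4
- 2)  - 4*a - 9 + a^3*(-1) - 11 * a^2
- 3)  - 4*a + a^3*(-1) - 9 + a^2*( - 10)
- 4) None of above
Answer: 2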